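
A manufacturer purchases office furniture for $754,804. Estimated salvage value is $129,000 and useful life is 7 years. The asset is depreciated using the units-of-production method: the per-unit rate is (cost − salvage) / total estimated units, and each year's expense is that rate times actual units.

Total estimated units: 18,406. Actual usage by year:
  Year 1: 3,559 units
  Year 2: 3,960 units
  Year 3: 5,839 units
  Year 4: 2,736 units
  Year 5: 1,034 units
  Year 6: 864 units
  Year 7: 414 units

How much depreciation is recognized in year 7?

$14,076

Depreciable base = $754,804 − $129,000 = $625,804.
Rate = $625,804 / 18,406 units = $34 per unit.
Year 1: 3,559 × $34 = $121,006. Book value $633,798.
Year 2: 3,960 × $34 = $134,640. Book value $499,158.
Year 3: 5,839 × $34 = $198,526. Book value $300,632.
Year 4: 2,736 × $34 = $93,024. Book value $207,608.
Year 5: 1,034 × $34 = $35,156. Book value $172,452.
Year 6: 864 × $34 = $29,376. Book value $143,076.
Year 7: 414 × $34 = $14,076. Book value $129,000.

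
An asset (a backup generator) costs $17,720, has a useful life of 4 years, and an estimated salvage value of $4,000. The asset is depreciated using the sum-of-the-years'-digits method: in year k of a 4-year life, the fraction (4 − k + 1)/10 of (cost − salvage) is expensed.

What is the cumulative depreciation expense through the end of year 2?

Depreciable base = $17,720 − $4,000 = $13,720.
Sum of the years' digits = 4+3+2+1 = 10.
Year 1: $13,720 × 4/10 = $5,488. Book value $12,232.
Year 2: $13,720 × 3/10 = $4,116. Book value $8,116.
Accumulated through year 2 = $17,720 − $8,116 = $9,604.

$9,604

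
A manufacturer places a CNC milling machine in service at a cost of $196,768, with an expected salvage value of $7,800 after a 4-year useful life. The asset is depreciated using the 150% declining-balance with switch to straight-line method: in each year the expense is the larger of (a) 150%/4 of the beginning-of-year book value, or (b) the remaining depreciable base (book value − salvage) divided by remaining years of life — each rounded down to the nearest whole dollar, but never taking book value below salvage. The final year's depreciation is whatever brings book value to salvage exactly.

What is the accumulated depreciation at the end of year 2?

$119,905

Depreciable base = $196,768 − $7,800 = $188,968.
Year 1: DB = ⌊$196,768 × 150%/4⌋ = $73,788; SL = ⌊$188,968/4⌋ = $47,242 → take DB $73,788. Book value $122,980.
Year 2: DB = ⌊$122,980 × 150%/4⌋ = $46,117; SL = ⌊$115,180/3⌋ = $38,393 → take DB $46,117. Book value $76,863.
Accumulated through year 2 = $196,768 − $76,863 = $119,905.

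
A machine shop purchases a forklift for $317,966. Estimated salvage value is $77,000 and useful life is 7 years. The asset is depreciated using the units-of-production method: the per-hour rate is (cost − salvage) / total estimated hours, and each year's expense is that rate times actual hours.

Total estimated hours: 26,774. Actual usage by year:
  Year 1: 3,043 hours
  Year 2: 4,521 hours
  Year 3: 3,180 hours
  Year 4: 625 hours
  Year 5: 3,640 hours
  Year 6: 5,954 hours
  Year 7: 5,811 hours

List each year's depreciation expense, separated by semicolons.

$27,387; $40,689; $28,620; $5,625; $32,760; $53,586; $52,299

Depreciable base = $317,966 − $77,000 = $240,966.
Rate = $240,966 / 26,774 hours = $9 per hour.
Year 1: 3,043 × $9 = $27,387. Book value $290,579.
Year 2: 4,521 × $9 = $40,689. Book value $249,890.
Year 3: 3,180 × $9 = $28,620. Book value $221,270.
Year 4: 625 × $9 = $5,625. Book value $215,645.
Year 5: 3,640 × $9 = $32,760. Book value $182,885.
Year 6: 5,954 × $9 = $53,586. Book value $129,299.
Year 7: 5,811 × $9 = $52,299. Book value $77,000.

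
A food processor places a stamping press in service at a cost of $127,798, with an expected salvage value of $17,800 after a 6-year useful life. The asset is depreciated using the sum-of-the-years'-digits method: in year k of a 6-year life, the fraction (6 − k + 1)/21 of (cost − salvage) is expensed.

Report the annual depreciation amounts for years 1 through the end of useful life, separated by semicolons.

Depreciable base = $127,798 − $17,800 = $109,998.
Sum of the years' digits = 6+5+4+3+2+1 = 21.
Year 1: $109,998 × 6/21 = $31,428. Book value $96,370.
Year 2: $109,998 × 5/21 = $26,190. Book value $70,180.
Year 3: $109,998 × 4/21 = $20,952. Book value $49,228.
Year 4: $109,998 × 3/21 = $15,714. Book value $33,514.
Year 5: $109,998 × 2/21 = $10,476. Book value $23,038.
Year 6: $109,998 × 1/21 = $5,238. Book value $17,800.

$31,428; $26,190; $20,952; $15,714; $10,476; $5,238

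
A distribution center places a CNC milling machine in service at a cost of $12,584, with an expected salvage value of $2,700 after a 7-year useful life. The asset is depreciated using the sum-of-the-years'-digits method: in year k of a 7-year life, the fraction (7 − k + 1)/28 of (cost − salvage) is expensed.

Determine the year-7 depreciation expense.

$353

Depreciable base = $12,584 − $2,700 = $9,884.
Sum of the years' digits = 7+6+5+4+3+2+1 = 28.
Year 1: $9,884 × 7/28 = $2,471. Book value $10,113.
Year 2: $9,884 × 6/28 = $2,118. Book value $7,995.
Year 3: $9,884 × 5/28 = $1,765. Book value $6,230.
Year 4: $9,884 × 4/28 = $1,412. Book value $4,818.
Year 5: $9,884 × 3/28 = $1,059. Book value $3,759.
Year 6: $9,884 × 2/28 = $706. Book value $3,053.
Year 7: $9,884 × 1/28 = $353. Book value $2,700.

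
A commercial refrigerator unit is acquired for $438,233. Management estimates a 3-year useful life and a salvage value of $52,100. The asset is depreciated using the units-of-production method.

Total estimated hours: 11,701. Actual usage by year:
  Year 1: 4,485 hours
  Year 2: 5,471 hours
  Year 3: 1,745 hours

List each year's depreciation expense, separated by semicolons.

Depreciable base = $438,233 − $52,100 = $386,133.
Rate = $386,133 / 11,701 hours = $33 per hour.
Year 1: 4,485 × $33 = $148,005. Book value $290,228.
Year 2: 5,471 × $33 = $180,543. Book value $109,685.
Year 3: 1,745 × $33 = $57,585. Book value $52,100.

$148,005; $180,543; $57,585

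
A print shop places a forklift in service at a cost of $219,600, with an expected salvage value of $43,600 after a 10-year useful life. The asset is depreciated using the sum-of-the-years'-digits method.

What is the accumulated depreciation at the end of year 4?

$108,800

Depreciable base = $219,600 − $43,600 = $176,000.
Sum of the years' digits = 10+9+8+7+6+5+4+3+2+1 = 55.
Year 1: $176,000 × 10/55 = $32,000. Book value $187,600.
Year 2: $176,000 × 9/55 = $28,800. Book value $158,800.
Year 3: $176,000 × 8/55 = $25,600. Book value $133,200.
Year 4: $176,000 × 7/55 = $22,400. Book value $110,800.
Accumulated through year 4 = $219,600 − $110,800 = $108,800.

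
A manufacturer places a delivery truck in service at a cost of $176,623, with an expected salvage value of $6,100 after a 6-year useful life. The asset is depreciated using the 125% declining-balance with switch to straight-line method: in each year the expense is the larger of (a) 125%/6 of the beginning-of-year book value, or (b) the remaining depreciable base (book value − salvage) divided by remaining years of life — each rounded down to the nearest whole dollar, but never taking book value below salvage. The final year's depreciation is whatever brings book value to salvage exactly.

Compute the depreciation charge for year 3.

$26,149

Depreciable base = $176,623 − $6,100 = $170,523.
Year 1: DB = ⌊$176,623 × 125%/6⌋ = $36,796; SL = ⌊$170,523/6⌋ = $28,420 → take DB $36,796. Book value $139,827.
Year 2: DB = ⌊$139,827 × 125%/6⌋ = $29,130; SL = ⌊$133,727/5⌋ = $26,745 → take DB $29,130. Book value $110,697.
Year 3: DB = ⌊$110,697 × 125%/6⌋ = $23,061; SL = ⌊$104,597/4⌋ = $26,149 → take SL $26,149. Book value $84,548.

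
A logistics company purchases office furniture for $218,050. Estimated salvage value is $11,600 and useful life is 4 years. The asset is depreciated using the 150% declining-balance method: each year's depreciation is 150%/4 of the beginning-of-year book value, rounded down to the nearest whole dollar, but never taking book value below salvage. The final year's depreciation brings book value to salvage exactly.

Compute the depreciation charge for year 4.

$41,636

Depreciable base = $218,050 − $11,600 = $206,450.
Year 1: ⌊$218,050 × 150%/4⌋ = $81,768. Book value $136,282.
Year 2: ⌊$136,282 × 150%/4⌋ = $51,105. Book value $85,177.
Year 3: ⌊$85,177 × 150%/4⌋ = $31,941. Book value $53,236.
Year 4 (final): $53,236 − $11,600 = $41,636. Book value $11,600.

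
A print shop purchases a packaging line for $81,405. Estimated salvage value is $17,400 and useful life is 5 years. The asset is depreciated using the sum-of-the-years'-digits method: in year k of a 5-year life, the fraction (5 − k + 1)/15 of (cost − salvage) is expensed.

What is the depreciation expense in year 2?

Depreciable base = $81,405 − $17,400 = $64,005.
Sum of the years' digits = 5+4+3+2+1 = 15.
Year 1: $64,005 × 5/15 = $21,335. Book value $60,070.
Year 2: $64,005 × 4/15 = $17,068. Book value $43,002.

$17,068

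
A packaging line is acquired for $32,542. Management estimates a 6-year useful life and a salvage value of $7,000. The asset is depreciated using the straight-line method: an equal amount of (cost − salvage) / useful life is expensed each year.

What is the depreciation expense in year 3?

Depreciable base = $32,542 − $7,000 = $25,542.
Annual expense = $25,542 / 6 = $4,257.

$4,257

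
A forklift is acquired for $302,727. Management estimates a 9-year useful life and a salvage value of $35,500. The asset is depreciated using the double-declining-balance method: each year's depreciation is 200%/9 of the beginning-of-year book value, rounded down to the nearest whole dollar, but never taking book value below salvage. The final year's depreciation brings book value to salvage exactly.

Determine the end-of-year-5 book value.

Depreciable base = $302,727 − $35,500 = $267,227.
Year 1: ⌊$302,727 × 200%/9⌋ = $67,272. Book value $235,455.
Year 2: ⌊$235,455 × 200%/9⌋ = $52,323. Book value $183,132.
Year 3: ⌊$183,132 × 200%/9⌋ = $40,696. Book value $142,436.
Year 4: ⌊$142,436 × 200%/9⌋ = $31,652. Book value $110,784.
Year 5: ⌊$110,784 × 200%/9⌋ = $24,618. Book value $86,166.

$86,166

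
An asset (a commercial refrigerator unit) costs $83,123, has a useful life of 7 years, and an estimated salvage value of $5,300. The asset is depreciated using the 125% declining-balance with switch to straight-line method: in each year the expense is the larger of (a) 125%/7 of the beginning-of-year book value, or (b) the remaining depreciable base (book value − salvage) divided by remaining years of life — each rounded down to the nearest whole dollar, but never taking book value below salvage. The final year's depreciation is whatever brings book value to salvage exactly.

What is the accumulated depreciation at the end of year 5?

$57,507

Depreciable base = $83,123 − $5,300 = $77,823.
Year 1: DB = ⌊$83,123 × 125%/7⌋ = $14,843; SL = ⌊$77,823/7⌋ = $11,117 → take DB $14,843. Book value $68,280.
Year 2: DB = ⌊$68,280 × 125%/7⌋ = $12,192; SL = ⌊$62,980/6⌋ = $10,496 → take DB $12,192. Book value $56,088.
Year 3: DB = ⌊$56,088 × 125%/7⌋ = $10,015; SL = ⌊$50,788/5⌋ = $10,157 → take SL $10,157. Book value $45,931.
Year 4: DB = ⌊$45,931 × 125%/7⌋ = $8,201; SL = ⌊$40,631/4⌋ = $10,157 → take SL $10,157. Book value $35,774.
Year 5: DB = ⌊$35,774 × 125%/7⌋ = $6,388; SL = ⌊$30,474/3⌋ = $10,158 → take SL $10,158. Book value $25,616.
Accumulated through year 5 = $83,123 − $25,616 = $57,507.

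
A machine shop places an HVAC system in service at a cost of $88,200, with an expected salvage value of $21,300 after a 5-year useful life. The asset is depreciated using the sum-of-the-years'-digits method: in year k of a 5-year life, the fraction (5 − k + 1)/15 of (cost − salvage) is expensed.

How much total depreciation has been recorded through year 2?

$40,140

Depreciable base = $88,200 − $21,300 = $66,900.
Sum of the years' digits = 5+4+3+2+1 = 15.
Year 1: $66,900 × 5/15 = $22,300. Book value $65,900.
Year 2: $66,900 × 4/15 = $17,840. Book value $48,060.
Accumulated through year 2 = $88,200 − $48,060 = $40,140.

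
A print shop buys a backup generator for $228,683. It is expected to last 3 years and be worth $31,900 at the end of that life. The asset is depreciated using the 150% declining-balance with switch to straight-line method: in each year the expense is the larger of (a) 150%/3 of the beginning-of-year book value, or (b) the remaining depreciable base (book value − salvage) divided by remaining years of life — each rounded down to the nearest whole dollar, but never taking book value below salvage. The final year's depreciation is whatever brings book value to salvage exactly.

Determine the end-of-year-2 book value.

$57,171

Depreciable base = $228,683 − $31,900 = $196,783.
Year 1: DB = ⌊$228,683 × 150%/3⌋ = $114,341; SL = ⌊$196,783/3⌋ = $65,594 → take DB $114,341. Book value $114,342.
Year 2: DB = ⌊$114,342 × 150%/3⌋ = $57,171; SL = ⌊$82,442/2⌋ = $41,221 → take DB $57,171. Book value $57,171.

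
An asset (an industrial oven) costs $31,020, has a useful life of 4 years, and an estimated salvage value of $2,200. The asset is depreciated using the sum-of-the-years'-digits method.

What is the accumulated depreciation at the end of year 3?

Depreciable base = $31,020 − $2,200 = $28,820.
Sum of the years' digits = 4+3+2+1 = 10.
Year 1: $28,820 × 4/10 = $11,528. Book value $19,492.
Year 2: $28,820 × 3/10 = $8,646. Book value $10,846.
Year 3: $28,820 × 2/10 = $5,764. Book value $5,082.
Accumulated through year 3 = $31,020 − $5,082 = $25,938.

$25,938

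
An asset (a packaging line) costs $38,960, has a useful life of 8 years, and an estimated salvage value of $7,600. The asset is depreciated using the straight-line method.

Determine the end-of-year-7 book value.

$11,520

Depreciable base = $38,960 − $7,600 = $31,360.
Annual expense = $31,360 / 8 = $3,920.
End of year 1: book value $35,040.
End of year 2: book value $31,120.
End of year 3: book value $27,200.
End of year 4: book value $23,280.
End of year 5: book value $19,360.
End of year 6: book value $15,440.
End of year 7: book value $11,520.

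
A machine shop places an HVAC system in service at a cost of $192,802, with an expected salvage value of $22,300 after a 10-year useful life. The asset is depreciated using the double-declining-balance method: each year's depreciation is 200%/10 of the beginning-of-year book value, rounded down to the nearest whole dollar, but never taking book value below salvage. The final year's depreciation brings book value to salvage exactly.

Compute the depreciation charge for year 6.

$12,635

Depreciable base = $192,802 − $22,300 = $170,502.
Year 1: ⌊$192,802 × 200%/10⌋ = $38,560. Book value $154,242.
Year 2: ⌊$154,242 × 200%/10⌋ = $30,848. Book value $123,394.
Year 3: ⌊$123,394 × 200%/10⌋ = $24,678. Book value $98,716.
Year 4: ⌊$98,716 × 200%/10⌋ = $19,743. Book value $78,973.
Year 5: ⌊$78,973 × 200%/10⌋ = $15,794. Book value $63,179.
Year 6: ⌊$63,179 × 200%/10⌋ = $12,635. Book value $50,544.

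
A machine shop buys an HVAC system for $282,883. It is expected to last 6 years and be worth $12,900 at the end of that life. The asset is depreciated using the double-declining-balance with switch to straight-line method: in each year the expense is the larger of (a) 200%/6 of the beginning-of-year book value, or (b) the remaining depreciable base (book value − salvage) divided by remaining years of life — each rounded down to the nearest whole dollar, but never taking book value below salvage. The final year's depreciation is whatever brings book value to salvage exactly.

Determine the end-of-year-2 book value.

$125,726

Depreciable base = $282,883 − $12,900 = $269,983.
Year 1: DB = ⌊$282,883 × 200%/6⌋ = $94,294; SL = ⌊$269,983/6⌋ = $44,997 → take DB $94,294. Book value $188,589.
Year 2: DB = ⌊$188,589 × 200%/6⌋ = $62,863; SL = ⌊$175,689/5⌋ = $35,137 → take DB $62,863. Book value $125,726.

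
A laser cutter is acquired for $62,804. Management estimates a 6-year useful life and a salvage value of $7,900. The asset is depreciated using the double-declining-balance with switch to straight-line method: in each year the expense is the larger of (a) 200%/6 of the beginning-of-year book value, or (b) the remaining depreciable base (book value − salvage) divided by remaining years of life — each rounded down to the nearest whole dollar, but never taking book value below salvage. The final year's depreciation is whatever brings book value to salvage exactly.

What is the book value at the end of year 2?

$27,914

Depreciable base = $62,804 − $7,900 = $54,904.
Year 1: DB = ⌊$62,804 × 200%/6⌋ = $20,934; SL = ⌊$54,904/6⌋ = $9,150 → take DB $20,934. Book value $41,870.
Year 2: DB = ⌊$41,870 × 200%/6⌋ = $13,956; SL = ⌊$33,970/5⌋ = $6,794 → take DB $13,956. Book value $27,914.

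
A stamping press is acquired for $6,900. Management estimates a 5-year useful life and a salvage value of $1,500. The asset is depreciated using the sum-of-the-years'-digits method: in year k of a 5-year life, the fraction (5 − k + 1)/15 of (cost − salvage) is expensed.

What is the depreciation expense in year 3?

Depreciable base = $6,900 − $1,500 = $5,400.
Sum of the years' digits = 5+4+3+2+1 = 15.
Year 1: $5,400 × 5/15 = $1,800. Book value $5,100.
Year 2: $5,400 × 4/15 = $1,440. Book value $3,660.
Year 3: $5,400 × 3/15 = $1,080. Book value $2,580.

$1,080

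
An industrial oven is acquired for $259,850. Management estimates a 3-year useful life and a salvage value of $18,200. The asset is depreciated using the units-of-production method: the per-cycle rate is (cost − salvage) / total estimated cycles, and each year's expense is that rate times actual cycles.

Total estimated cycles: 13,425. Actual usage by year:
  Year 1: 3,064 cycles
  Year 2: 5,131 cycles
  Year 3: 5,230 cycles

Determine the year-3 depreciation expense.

Depreciable base = $259,850 − $18,200 = $241,650.
Rate = $241,650 / 13,425 cycles = $18 per cycle.
Year 1: 3,064 × $18 = $55,152. Book value $204,698.
Year 2: 5,131 × $18 = $92,358. Book value $112,340.
Year 3: 5,230 × $18 = $94,140. Book value $18,200.

$94,140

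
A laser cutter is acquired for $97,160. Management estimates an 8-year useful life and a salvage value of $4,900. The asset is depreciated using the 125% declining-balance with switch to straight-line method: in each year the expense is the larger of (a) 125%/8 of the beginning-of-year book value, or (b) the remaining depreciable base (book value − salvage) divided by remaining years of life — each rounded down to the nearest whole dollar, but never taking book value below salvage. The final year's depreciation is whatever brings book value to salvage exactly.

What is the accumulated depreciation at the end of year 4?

Depreciable base = $97,160 − $4,900 = $92,260.
Year 1: DB = ⌊$97,160 × 125%/8⌋ = $15,181; SL = ⌊$92,260/8⌋ = $11,532 → take DB $15,181. Book value $81,979.
Year 2: DB = ⌊$81,979 × 125%/8⌋ = $12,809; SL = ⌊$77,079/7⌋ = $11,011 → take DB $12,809. Book value $69,170.
Year 3: DB = ⌊$69,170 × 125%/8⌋ = $10,807; SL = ⌊$64,270/6⌋ = $10,711 → take DB $10,807. Book value $58,363.
Year 4: DB = ⌊$58,363 × 125%/8⌋ = $9,119; SL = ⌊$53,463/5⌋ = $10,692 → take SL $10,692. Book value $47,671.
Accumulated through year 4 = $97,160 − $47,671 = $49,489.

$49,489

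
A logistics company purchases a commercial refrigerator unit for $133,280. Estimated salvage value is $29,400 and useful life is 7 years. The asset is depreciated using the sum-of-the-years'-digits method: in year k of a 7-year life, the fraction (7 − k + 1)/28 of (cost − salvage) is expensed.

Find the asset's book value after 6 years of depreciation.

$33,110

Depreciable base = $133,280 − $29,400 = $103,880.
Sum of the years' digits = 7+6+5+4+3+2+1 = 28.
Year 1: $103,880 × 7/28 = $25,970. Book value $107,310.
Year 2: $103,880 × 6/28 = $22,260. Book value $85,050.
Year 3: $103,880 × 5/28 = $18,550. Book value $66,500.
Year 4: $103,880 × 4/28 = $14,840. Book value $51,660.
Year 5: $103,880 × 3/28 = $11,130. Book value $40,530.
Year 6: $103,880 × 2/28 = $7,420. Book value $33,110.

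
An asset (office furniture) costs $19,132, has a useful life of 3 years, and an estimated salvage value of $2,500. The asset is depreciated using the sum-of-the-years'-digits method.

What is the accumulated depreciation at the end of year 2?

Depreciable base = $19,132 − $2,500 = $16,632.
Sum of the years' digits = 3+2+1 = 6.
Year 1: $16,632 × 3/6 = $8,316. Book value $10,816.
Year 2: $16,632 × 2/6 = $5,544. Book value $5,272.
Accumulated through year 2 = $19,132 − $5,272 = $13,860.

$13,860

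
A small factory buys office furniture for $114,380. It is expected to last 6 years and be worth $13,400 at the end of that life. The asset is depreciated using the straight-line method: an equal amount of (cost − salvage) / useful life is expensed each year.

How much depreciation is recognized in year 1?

$16,830

Depreciable base = $114,380 − $13,400 = $100,980.
Annual expense = $100,980 / 6 = $16,830.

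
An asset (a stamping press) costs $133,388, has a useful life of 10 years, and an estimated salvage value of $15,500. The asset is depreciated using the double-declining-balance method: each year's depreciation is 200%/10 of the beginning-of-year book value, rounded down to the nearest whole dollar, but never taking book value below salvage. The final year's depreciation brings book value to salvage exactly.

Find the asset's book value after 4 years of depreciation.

$54,637

Depreciable base = $133,388 − $15,500 = $117,888.
Year 1: ⌊$133,388 × 200%/10⌋ = $26,677. Book value $106,711.
Year 2: ⌊$106,711 × 200%/10⌋ = $21,342. Book value $85,369.
Year 3: ⌊$85,369 × 200%/10⌋ = $17,073. Book value $68,296.
Year 4: ⌊$68,296 × 200%/10⌋ = $13,659. Book value $54,637.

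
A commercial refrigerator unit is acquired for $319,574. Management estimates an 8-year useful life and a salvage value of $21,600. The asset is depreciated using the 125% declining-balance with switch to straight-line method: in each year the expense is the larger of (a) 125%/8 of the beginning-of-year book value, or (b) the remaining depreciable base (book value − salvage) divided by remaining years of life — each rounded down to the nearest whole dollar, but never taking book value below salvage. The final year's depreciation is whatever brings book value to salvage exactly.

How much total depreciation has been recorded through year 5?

Depreciable base = $319,574 − $21,600 = $297,974.
Year 1: DB = ⌊$319,574 × 125%/8⌋ = $49,933; SL = ⌊$297,974/8⌋ = $37,246 → take DB $49,933. Book value $269,641.
Year 2: DB = ⌊$269,641 × 125%/8⌋ = $42,131; SL = ⌊$248,041/7⌋ = $35,434 → take DB $42,131. Book value $227,510.
Year 3: DB = ⌊$227,510 × 125%/8⌋ = $35,548; SL = ⌊$205,910/6⌋ = $34,318 → take DB $35,548. Book value $191,962.
Year 4: DB = ⌊$191,962 × 125%/8⌋ = $29,994; SL = ⌊$170,362/5⌋ = $34,072 → take SL $34,072. Book value $157,890.
Year 5: DB = ⌊$157,890 × 125%/8⌋ = $24,670; SL = ⌊$136,290/4⌋ = $34,072 → take SL $34,072. Book value $123,818.
Accumulated through year 5 = $319,574 − $123,818 = $195,756.

$195,756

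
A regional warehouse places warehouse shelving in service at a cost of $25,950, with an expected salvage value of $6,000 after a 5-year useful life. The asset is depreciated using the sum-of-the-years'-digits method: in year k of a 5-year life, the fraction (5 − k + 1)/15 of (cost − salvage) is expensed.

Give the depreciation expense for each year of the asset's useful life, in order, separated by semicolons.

Depreciable base = $25,950 − $6,000 = $19,950.
Sum of the years' digits = 5+4+3+2+1 = 15.
Year 1: $19,950 × 5/15 = $6,650. Book value $19,300.
Year 2: $19,950 × 4/15 = $5,320. Book value $13,980.
Year 3: $19,950 × 3/15 = $3,990. Book value $9,990.
Year 4: $19,950 × 2/15 = $2,660. Book value $7,330.
Year 5: $19,950 × 1/15 = $1,330. Book value $6,000.

$6,650; $5,320; $3,990; $2,660; $1,330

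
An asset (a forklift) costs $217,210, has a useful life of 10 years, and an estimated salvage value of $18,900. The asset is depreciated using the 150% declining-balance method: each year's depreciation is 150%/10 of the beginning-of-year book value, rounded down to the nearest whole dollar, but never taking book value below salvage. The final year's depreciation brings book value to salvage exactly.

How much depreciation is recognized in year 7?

$12,288

Depreciable base = $217,210 − $18,900 = $198,310.
Year 1: ⌊$217,210 × 150%/10⌋ = $32,581. Book value $184,629.
Year 2: ⌊$184,629 × 150%/10⌋ = $27,694. Book value $156,935.
Year 3: ⌊$156,935 × 150%/10⌋ = $23,540. Book value $133,395.
Year 4: ⌊$133,395 × 150%/10⌋ = $20,009. Book value $113,386.
Year 5: ⌊$113,386 × 150%/10⌋ = $17,007. Book value $96,379.
Year 6: ⌊$96,379 × 150%/10⌋ = $14,456. Book value $81,923.
Year 7: ⌊$81,923 × 150%/10⌋ = $12,288. Book value $69,635.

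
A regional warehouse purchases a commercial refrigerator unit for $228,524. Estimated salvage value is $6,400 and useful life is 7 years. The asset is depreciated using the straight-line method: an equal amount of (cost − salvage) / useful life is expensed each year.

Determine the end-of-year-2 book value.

Depreciable base = $228,524 − $6,400 = $222,124.
Annual expense = $222,124 / 7 = $31,732.
End of year 1: book value $196,792.
End of year 2: book value $165,060.

$165,060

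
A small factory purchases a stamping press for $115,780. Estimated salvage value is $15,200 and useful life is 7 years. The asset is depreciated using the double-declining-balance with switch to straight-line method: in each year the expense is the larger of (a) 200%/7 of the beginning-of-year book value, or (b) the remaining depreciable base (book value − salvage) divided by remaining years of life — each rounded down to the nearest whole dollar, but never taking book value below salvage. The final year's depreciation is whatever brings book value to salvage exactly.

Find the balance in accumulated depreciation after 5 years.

Depreciable base = $115,780 − $15,200 = $100,580.
Year 1: DB = ⌊$115,780 × 200%/7⌋ = $33,080; SL = ⌊$100,580/7⌋ = $14,368 → take DB $33,080. Book value $82,700.
Year 2: DB = ⌊$82,700 × 200%/7⌋ = $23,628; SL = ⌊$67,500/6⌋ = $11,250 → take DB $23,628. Book value $59,072.
Year 3: DB = ⌊$59,072 × 200%/7⌋ = $16,877; SL = ⌊$43,872/5⌋ = $8,774 → take DB $16,877. Book value $42,195.
Year 4: DB = ⌊$42,195 × 200%/7⌋ = $12,055; SL = ⌊$26,995/4⌋ = $6,748 → take DB $12,055. Book value $30,140.
Year 5: DB = ⌊$30,140 × 200%/7⌋ = $8,611; SL = ⌊$14,940/3⌋ = $4,980 → take DB $8,611. Book value $21,529.
Accumulated through year 5 = $115,780 − $21,529 = $94,251.

$94,251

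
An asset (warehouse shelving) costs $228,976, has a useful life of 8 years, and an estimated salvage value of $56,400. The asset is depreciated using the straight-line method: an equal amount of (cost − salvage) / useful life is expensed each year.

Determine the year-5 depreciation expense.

Depreciable base = $228,976 − $56,400 = $172,576.
Annual expense = $172,576 / 8 = $21,572.

$21,572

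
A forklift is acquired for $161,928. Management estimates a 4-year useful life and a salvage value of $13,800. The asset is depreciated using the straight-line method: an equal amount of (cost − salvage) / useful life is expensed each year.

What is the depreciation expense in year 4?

Depreciable base = $161,928 − $13,800 = $148,128.
Annual expense = $148,128 / 4 = $37,032.

$37,032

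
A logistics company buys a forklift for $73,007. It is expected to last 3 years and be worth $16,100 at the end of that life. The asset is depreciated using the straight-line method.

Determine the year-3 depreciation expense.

Depreciable base = $73,007 − $16,100 = $56,907.
Annual expense = $56,907 / 3 = $18,969.

$18,969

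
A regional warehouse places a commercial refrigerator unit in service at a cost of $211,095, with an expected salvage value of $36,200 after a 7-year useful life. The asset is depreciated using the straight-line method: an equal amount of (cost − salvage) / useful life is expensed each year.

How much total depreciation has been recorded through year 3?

Depreciable base = $211,095 − $36,200 = $174,895.
Annual expense = $174,895 / 7 = $24,985.
End of year 1: book value $186,110.
End of year 2: book value $161,125.
End of year 3: book value $136,140.
Accumulated through year 3 = $211,095 − $136,140 = $74,955.

$74,955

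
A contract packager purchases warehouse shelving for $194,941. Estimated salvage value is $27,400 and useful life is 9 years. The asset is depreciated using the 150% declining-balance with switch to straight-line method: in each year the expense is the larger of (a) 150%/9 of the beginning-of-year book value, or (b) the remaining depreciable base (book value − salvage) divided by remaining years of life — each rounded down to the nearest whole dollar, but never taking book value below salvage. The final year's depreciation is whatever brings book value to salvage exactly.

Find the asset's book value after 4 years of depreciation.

Depreciable base = $194,941 − $27,400 = $167,541.
Year 1: DB = ⌊$194,941 × 150%/9⌋ = $32,490; SL = ⌊$167,541/9⌋ = $18,615 → take DB $32,490. Book value $162,451.
Year 2: DB = ⌊$162,451 × 150%/9⌋ = $27,075; SL = ⌊$135,051/8⌋ = $16,881 → take DB $27,075. Book value $135,376.
Year 3: DB = ⌊$135,376 × 150%/9⌋ = $22,562; SL = ⌊$107,976/7⌋ = $15,425 → take DB $22,562. Book value $112,814.
Year 4: DB = ⌊$112,814 × 150%/9⌋ = $18,802; SL = ⌊$85,414/6⌋ = $14,235 → take DB $18,802. Book value $94,012.

$94,012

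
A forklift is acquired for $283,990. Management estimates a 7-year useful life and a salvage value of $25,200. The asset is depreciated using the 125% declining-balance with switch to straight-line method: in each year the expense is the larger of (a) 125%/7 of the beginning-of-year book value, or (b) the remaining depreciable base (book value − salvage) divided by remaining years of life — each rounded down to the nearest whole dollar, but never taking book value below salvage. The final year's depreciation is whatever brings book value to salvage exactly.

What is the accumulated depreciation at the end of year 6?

Depreciable base = $283,990 − $25,200 = $258,790.
Year 1: DB = ⌊$283,990 × 125%/7⌋ = $50,712; SL = ⌊$258,790/7⌋ = $36,970 → take DB $50,712. Book value $233,278.
Year 2: DB = ⌊$233,278 × 125%/7⌋ = $41,656; SL = ⌊$208,078/6⌋ = $34,679 → take DB $41,656. Book value $191,622.
Year 3: DB = ⌊$191,622 × 125%/7⌋ = $34,218; SL = ⌊$166,422/5⌋ = $33,284 → take DB $34,218. Book value $157,404.
Year 4: DB = ⌊$157,404 × 125%/7⌋ = $28,107; SL = ⌊$132,204/4⌋ = $33,051 → take SL $33,051. Book value $124,353.
Year 5: DB = ⌊$124,353 × 125%/7⌋ = $22,205; SL = ⌊$99,153/3⌋ = $33,051 → take SL $33,051. Book value $91,302.
Year 6: DB = ⌊$91,302 × 125%/7⌋ = $16,303; SL = ⌊$66,102/2⌋ = $33,051 → take SL $33,051. Book value $58,251.
Accumulated through year 6 = $283,990 − $58,251 = $225,739.

$225,739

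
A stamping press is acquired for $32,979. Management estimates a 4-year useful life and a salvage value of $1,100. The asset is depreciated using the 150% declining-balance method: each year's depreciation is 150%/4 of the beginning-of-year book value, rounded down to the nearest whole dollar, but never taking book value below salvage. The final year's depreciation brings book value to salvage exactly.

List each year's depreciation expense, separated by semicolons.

Depreciable base = $32,979 − $1,100 = $31,879.
Year 1: ⌊$32,979 × 150%/4⌋ = $12,367. Book value $20,612.
Year 2: ⌊$20,612 × 150%/4⌋ = $7,729. Book value $12,883.
Year 3: ⌊$12,883 × 150%/4⌋ = $4,831. Book value $8,052.
Year 4 (final): $8,052 − $1,100 = $6,952. Book value $1,100.

$12,367; $7,729; $4,831; $6,952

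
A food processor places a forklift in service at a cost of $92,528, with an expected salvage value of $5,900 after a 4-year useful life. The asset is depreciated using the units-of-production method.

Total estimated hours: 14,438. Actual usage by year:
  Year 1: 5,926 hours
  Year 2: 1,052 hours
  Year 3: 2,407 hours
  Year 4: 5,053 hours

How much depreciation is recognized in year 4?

Depreciable base = $92,528 − $5,900 = $86,628.
Rate = $86,628 / 14,438 hours = $6 per hour.
Year 1: 5,926 × $6 = $35,556. Book value $56,972.
Year 2: 1,052 × $6 = $6,312. Book value $50,660.
Year 3: 2,407 × $6 = $14,442. Book value $36,218.
Year 4: 5,053 × $6 = $30,318. Book value $5,900.

$30,318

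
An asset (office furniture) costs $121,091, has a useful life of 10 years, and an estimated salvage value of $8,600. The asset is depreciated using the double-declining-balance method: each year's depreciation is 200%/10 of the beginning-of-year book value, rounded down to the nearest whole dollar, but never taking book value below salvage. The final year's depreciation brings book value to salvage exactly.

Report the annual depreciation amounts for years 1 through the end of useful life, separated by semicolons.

$24,218; $19,374; $15,499; $12,400; $9,920; $7,936; $6,348; $5,079; $4,063; $7,654

Depreciable base = $121,091 − $8,600 = $112,491.
Year 1: ⌊$121,091 × 200%/10⌋ = $24,218. Book value $96,873.
Year 2: ⌊$96,873 × 200%/10⌋ = $19,374. Book value $77,499.
Year 3: ⌊$77,499 × 200%/10⌋ = $15,499. Book value $62,000.
Year 4: ⌊$62,000 × 200%/10⌋ = $12,400. Book value $49,600.
Year 5: ⌊$49,600 × 200%/10⌋ = $9,920. Book value $39,680.
Year 6: ⌊$39,680 × 200%/10⌋ = $7,936. Book value $31,744.
Year 7: ⌊$31,744 × 200%/10⌋ = $6,348. Book value $25,396.
Year 8: ⌊$25,396 × 200%/10⌋ = $5,079. Book value $20,317.
Year 9: ⌊$20,317 × 200%/10⌋ = $4,063. Book value $16,254.
Year 10 (final): $16,254 − $8,600 = $7,654. Book value $8,600.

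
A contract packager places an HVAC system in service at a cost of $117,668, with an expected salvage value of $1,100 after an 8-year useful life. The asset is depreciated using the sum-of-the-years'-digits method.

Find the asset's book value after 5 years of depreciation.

$20,528

Depreciable base = $117,668 − $1,100 = $116,568.
Sum of the years' digits = 8+7+6+5+4+3+2+1 = 36.
Year 1: $116,568 × 8/36 = $25,904. Book value $91,764.
Year 2: $116,568 × 7/36 = $22,666. Book value $69,098.
Year 3: $116,568 × 6/36 = $19,428. Book value $49,670.
Year 4: $116,568 × 5/36 = $16,190. Book value $33,480.
Year 5: $116,568 × 4/36 = $12,952. Book value $20,528.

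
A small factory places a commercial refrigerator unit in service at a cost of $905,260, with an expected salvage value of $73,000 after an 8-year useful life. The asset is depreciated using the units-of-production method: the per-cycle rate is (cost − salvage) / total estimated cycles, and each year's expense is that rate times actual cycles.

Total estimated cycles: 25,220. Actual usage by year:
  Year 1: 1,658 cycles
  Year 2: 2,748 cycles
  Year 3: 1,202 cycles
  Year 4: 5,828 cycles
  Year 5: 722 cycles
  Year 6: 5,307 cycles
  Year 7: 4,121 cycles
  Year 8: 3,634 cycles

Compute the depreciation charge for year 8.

$119,922

Depreciable base = $905,260 − $73,000 = $832,260.
Rate = $832,260 / 25,220 cycles = $33 per cycle.
Year 1: 1,658 × $33 = $54,714. Book value $850,546.
Year 2: 2,748 × $33 = $90,684. Book value $759,862.
Year 3: 1,202 × $33 = $39,666. Book value $720,196.
Year 4: 5,828 × $33 = $192,324. Book value $527,872.
Year 5: 722 × $33 = $23,826. Book value $504,046.
Year 6: 5,307 × $33 = $175,131. Book value $328,915.
Year 7: 4,121 × $33 = $135,993. Book value $192,922.
Year 8: 3,634 × $33 = $119,922. Book value $73,000.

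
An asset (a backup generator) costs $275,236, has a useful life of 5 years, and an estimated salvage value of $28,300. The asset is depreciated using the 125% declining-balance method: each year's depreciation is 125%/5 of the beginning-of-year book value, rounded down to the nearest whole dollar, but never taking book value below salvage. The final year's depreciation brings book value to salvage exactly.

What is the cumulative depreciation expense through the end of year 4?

Depreciable base = $275,236 − $28,300 = $246,936.
Year 1: ⌊$275,236 × 125%/5⌋ = $68,809. Book value $206,427.
Year 2: ⌊$206,427 × 125%/5⌋ = $51,606. Book value $154,821.
Year 3: ⌊$154,821 × 125%/5⌋ = $38,705. Book value $116,116.
Year 4: ⌊$116,116 × 125%/5⌋ = $29,029. Book value $87,087.
Accumulated through year 4 = $275,236 − $87,087 = $188,149.

$188,149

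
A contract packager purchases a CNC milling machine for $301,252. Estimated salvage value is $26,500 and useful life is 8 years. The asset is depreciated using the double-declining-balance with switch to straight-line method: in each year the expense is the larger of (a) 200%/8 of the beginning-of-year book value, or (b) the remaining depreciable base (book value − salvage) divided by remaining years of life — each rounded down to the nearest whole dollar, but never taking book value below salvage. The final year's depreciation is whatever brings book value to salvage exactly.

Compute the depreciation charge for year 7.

$13,559

Depreciable base = $301,252 − $26,500 = $274,752.
Year 1: DB = ⌊$301,252 × 200%/8⌋ = $75,313; SL = ⌊$274,752/8⌋ = $34,344 → take DB $75,313. Book value $225,939.
Year 2: DB = ⌊$225,939 × 200%/8⌋ = $56,484; SL = ⌊$199,439/7⌋ = $28,491 → take DB $56,484. Book value $169,455.
Year 3: DB = ⌊$169,455 × 200%/8⌋ = $42,363; SL = ⌊$142,955/6⌋ = $23,825 → take DB $42,363. Book value $127,092.
Year 4: DB = ⌊$127,092 × 200%/8⌋ = $31,773; SL = ⌊$100,592/5⌋ = $20,118 → take DB $31,773. Book value $95,319.
Year 5: DB = ⌊$95,319 × 200%/8⌋ = $23,829; SL = ⌊$68,819/4⌋ = $17,204 → take DB $23,829. Book value $71,490.
Year 6: DB = ⌊$71,490 × 200%/8⌋ = $17,872; SL = ⌊$44,990/3⌋ = $14,996 → take DB $17,872. Book value $53,618.
Year 7: DB = ⌊$53,618 × 200%/8⌋ = $13,404; SL = ⌊$27,118/2⌋ = $13,559 → take SL $13,559. Book value $40,059.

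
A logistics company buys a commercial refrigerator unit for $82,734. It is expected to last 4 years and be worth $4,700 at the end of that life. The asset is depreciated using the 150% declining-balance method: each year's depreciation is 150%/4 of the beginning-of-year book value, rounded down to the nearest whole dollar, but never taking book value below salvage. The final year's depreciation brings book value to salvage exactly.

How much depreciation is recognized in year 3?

Depreciable base = $82,734 − $4,700 = $78,034.
Year 1: ⌊$82,734 × 150%/4⌋ = $31,025. Book value $51,709.
Year 2: ⌊$51,709 × 150%/4⌋ = $19,390. Book value $32,319.
Year 3: ⌊$32,319 × 150%/4⌋ = $12,119. Book value $20,200.

$12,119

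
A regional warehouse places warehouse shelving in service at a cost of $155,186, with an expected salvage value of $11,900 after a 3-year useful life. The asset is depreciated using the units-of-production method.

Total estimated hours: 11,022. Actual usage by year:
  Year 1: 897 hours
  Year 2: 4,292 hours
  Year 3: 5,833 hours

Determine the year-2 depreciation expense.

$55,796

Depreciable base = $155,186 − $11,900 = $143,286.
Rate = $143,286 / 11,022 hours = $13 per hour.
Year 1: 897 × $13 = $11,661. Book value $143,525.
Year 2: 4,292 × $13 = $55,796. Book value $87,729.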